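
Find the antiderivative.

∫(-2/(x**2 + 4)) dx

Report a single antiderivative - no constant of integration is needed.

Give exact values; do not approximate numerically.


Answer: -atan(x/2).


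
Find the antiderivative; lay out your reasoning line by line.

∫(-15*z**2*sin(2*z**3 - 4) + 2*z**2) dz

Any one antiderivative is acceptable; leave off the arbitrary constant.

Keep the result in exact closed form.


Step 1. Rewrite: now ∫(2*z**2) dz + ∫(-15*z**2*sin(2*z**3 - 4)) dz.
Step 2. Substitute u = z**3 - 2, turning ∫(-15*z**2*sin(2*z**3 - 4)) dz into ∫(-5*sin(2*u)) du: now ∫(2*z**2) dz + ∫(-5*sin(2*u)) du.
Step 3. Evaluate the standard form: now 5*cos(2*u)/2 + ∫(2*z**2) dz.
Step 4. Substitute back u = z**3 - 2: now 5*cos(2*z**3 - 4)/2 + ∫(2*z**2) dz.
Step 5. Evaluate the standard form: now 2*z**3/3 + 5*cos(2*z**3 - 4)/2.
Answer: 2*z**3/3 + 5*cos(2*z**3 - 4)/2.


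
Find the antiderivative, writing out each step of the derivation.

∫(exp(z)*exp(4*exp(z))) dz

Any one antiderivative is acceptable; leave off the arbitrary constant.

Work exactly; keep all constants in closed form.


Step 1. Substitute u = exp(z), turning ∫(exp(z)*exp(4*exp(z))) dz into ∫(exp(4*u)) du: now ∫(exp(4*u)) du.
Step 2. Evaluate the standard form: now exp(4*u)/4.
Step 3. Substitute back u = exp(z): now exp(4*exp(z))/4.
Answer: exp(4*exp(z))/4.


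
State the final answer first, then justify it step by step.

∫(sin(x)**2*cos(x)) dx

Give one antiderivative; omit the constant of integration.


The answer is sin(x)**3/3.
Step 1. Substitute u = sin(x), turning ∫(sin(x)**2*cos(x)) dx into ∫(u**2) du: now ∫(u**2) du.
Step 2. Evaluate the standard form: now u**3/3.
Step 3. Substitute back u = sin(x): now sin(x)**3/3.
Answer: sin(x)**3/3.


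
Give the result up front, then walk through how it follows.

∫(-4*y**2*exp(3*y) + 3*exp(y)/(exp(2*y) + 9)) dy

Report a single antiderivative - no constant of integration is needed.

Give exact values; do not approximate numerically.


The answer is -4*y**2*exp(3*y)/3 + 8*y*exp(3*y)/9 - 8*exp(3*y)/27 + atan(exp(y)/3).
Step 1. Rewrite: now ∫(-4*y**2*exp(3*y)) dy + ∫(3*exp(y)/(exp(2*y) + 9)) dy.
Step 2. Substitute u = exp(y), turning ∫(3*exp(y)/(exp(2*y) + 9)) dy into ∫(3/(u**2 + 9)) du: now ∫(-4*y**2*exp(3*y)) dy + ∫(3/(u**2 + 9)) du.
Step 3. Evaluate the standard form: now atan(u/3) + ∫(-4*y**2*exp(3*y)) dy.
Step 4. Substitute back u = exp(y): now atan(exp(y)/3) + ∫(-4*y**2*exp(3*y)) dy.
Step 5. Integrate ∫(-4*y**2*exp(3*y)) dy by parts with u = y**2, dv = (-4*exp(3*y)) dy, so v = -4*exp(3*y)/3: now -4*y**2*exp(3*y)/3 + atan(exp(y)/3) + ∫(8*y*exp(3*y)/3) dy.
Step 6. Integrate ∫(8*y*exp(3*y)/3) dy by parts with u = y, dv = (8*exp(3*y)/3) dy, so v = 8*exp(3*y)/9: now -4*y**2*exp(3*y)/3 + 8*y*exp(3*y)/9 + atan(exp(y)/3) + ∫(-8*exp(3*y)/9) dy.
Step 7. Evaluate the standard form: now -4*y**2*exp(3*y)/3 + 8*y*exp(3*y)/9 - 8*exp(3*y)/27 + atan(exp(y)/3).
Answer: -4*y**2*exp(3*y)/3 + 8*y*exp(3*y)/9 - 8*exp(3*y)/27 + atan(exp(y)/3).


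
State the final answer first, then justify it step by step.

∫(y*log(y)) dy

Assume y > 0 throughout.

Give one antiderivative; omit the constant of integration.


The answer is y**2*log(y)/2 - y**2/4.
Step 1. Integrate ∫(y*log(y)) dy by parts with u = log(y), dv = (y) dy, so v = y**2/2 [assuming y > 0]: now y**2*log(y)/2 + ∫(-y/2) dy.
Step 2. Evaluate the standard form: now y**2*log(y)/2 - y**2/4.
Answer: y**2*log(y)/2 - y**2/4.


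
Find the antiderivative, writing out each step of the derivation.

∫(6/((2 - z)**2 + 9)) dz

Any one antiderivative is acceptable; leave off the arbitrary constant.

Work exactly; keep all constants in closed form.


Step 1. Substitute u = 2 - z, turning ∫(6/((2 - z)**2 + 9)) dz into ∫(-6/(u**2 + 9)) du: now ∫(-6/(u**2 + 9)) du.
Step 2. Evaluate the standard form: now -2*atan(u/3).
Step 3. Substitute back u = 2 - z: now 2*atan(z/3 - 2/3).
Answer: 2*atan(z/3 - 2/3).


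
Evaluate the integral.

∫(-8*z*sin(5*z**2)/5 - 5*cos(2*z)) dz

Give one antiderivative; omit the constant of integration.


Answer: -5*sin(2*z)/2 + 4*cos(5*z**2)/25.


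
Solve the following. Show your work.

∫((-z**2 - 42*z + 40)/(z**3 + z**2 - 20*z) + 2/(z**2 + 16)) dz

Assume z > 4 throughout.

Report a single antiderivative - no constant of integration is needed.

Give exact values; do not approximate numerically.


Step 1. Rewrite: now ∫((-z**2 - 42*z + 40)/(z**3 + z**2 - 20*z)) dz + ∫(2/(z**2 + 16)) dz.
Step 2. Evaluate the standard form: now atan(z/4)/2 + ∫((-z**2 - 42*z + 40)/(z**3 + z**2 - 20*z)) dz.
Step 3. Decompose ∫((-z**2 - 42*z + 40)/(z**3 + z**2 - 20*z)) dz by partial fractions, (-z**2 - 42*z + 40)/(z**3 + z**2 - 20*z) = 5/(z + 5) - 4/(z - 4) - 2/z: now atan(z/4)/2 + ∫(-2/z) dz + ∫(-4/(z - 4)) dz + ∫(5/(z + 5)) dz.
Step 4. Evaluate the standard form [assuming z > 4]: now -4*log(z - 4) + atan(z/4)/2 + ∫(-2/z) dz + ∫(5/(z + 5)) dz.
Step 5. Evaluate the standard form [assuming z > 0]: now -2*log(z) - 4*log(z - 4) + atan(z/4)/2 + ∫(5/(z + 5)) dz.
Step 6. Evaluate the standard form [assuming z > -5]: now -2*log(z) - 4*log(z - 4) + 5*log(z + 5) + atan(z/4)/2.
Answer: -2*log(z) - 4*log(z - 4) + 5*log(z + 5) + atan(z/4)/2.


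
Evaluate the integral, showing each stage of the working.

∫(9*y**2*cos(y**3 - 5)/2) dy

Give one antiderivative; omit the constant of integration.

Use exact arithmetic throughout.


Step 1. Substitute u = y**3 - 5, turning ∫(9*y**2*cos(y**3 - 5)/2) dy into ∫(3*cos(u)/2) du: now ∫(3*cos(u)/2) du.
Step 2. Evaluate the standard form: now 3*sin(u)/2.
Step 3. Substitute back u = y**3 - 5: now 3*sin(y**3 - 5)/2.
Answer: 3*sin(y**3 - 5)/2.


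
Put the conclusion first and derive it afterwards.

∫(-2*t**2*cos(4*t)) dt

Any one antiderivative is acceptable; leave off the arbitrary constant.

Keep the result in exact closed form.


The answer is -t**2*sin(4*t)/2 - t*cos(4*t)/4 + sin(4*t)/16.
Step 1. Integrate ∫(-2*t**2*cos(4*t)) dt by parts with u = t**2, dv = (-2*cos(4*t)) dt, so v = -sin(4*t)/2: now -t**2*sin(4*t)/2 + ∫(t*sin(4*t)) dt.
Step 2. Integrate ∫(t*sin(4*t)) dt by parts with u = t, dv = (sin(4*t)) dt, so v = -cos(4*t)/4: now -t**2*sin(4*t)/2 - t*cos(4*t)/4 + ∫(cos(4*t)/4) dt.
Step 3. Evaluate the standard form: now -t**2*sin(4*t)/2 - t*cos(4*t)/4 + sin(4*t)/16.
Answer: -t**2*sin(4*t)/2 - t*cos(4*t)/4 + sin(4*t)/16.


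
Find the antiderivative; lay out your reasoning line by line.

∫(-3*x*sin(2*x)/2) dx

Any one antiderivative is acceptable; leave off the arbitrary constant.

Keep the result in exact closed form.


Step 1. Integrate ∫(-3*x*sin(2*x)/2) dx by parts with u = x, dv = (-3*sin(2*x)/2) dx, so v = 3*cos(2*x)/4: now 3*x*cos(2*x)/4 + ∫(-3*cos(2*x)/4) dx.
Step 2. Evaluate the standard form: now 3*x*cos(2*x)/4 - 3*sin(2*x)/8.
Answer: 3*x*cos(2*x)/4 - 3*sin(2*x)/8.


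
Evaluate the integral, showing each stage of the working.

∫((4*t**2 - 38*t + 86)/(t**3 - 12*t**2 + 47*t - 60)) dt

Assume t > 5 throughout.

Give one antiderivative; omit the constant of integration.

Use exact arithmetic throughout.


Step 1. Decompose ∫((4*t**2 - 38*t + 86)/(t**3 - 12*t**2 + 47*t - 60)) dt by partial fractions, (4*t**2 - 38*t + 86)/(t**3 - 12*t**2 + 47*t - 60) = 4/(t - 3) + 2/(t - 4) - 2/(t - 5): now ∫(-2/(t - 5)) dt + ∫(2/(t - 4)) dt + ∫(4/(t - 3)) dt.
Step 2. Evaluate the standard form [assuming t > 4]: now 2*log(t - 4) + ∫(-2/(t - 5)) dt + ∫(4/(t - 3)) dt.
Step 3. Evaluate the standard form [assuming t > 3]: now 2*log(t - 4) + 4*log(t - 3) + ∫(-2/(t - 5)) dt.
Step 4. Evaluate the standard form [assuming t > 5]: now -2*log(t - 5) + 2*log(t - 4) + 4*log(t - 3).
Answer: -2*log(t - 5) + 2*log(t - 4) + 4*log(t - 3).


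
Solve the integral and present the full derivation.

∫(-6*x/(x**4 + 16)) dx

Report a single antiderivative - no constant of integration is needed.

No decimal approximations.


Step 1. Substitute u = x**2, turning ∫(-6*x/(x**4 + 16)) dx into ∫(-3/(u**2 + 16)) du: now ∫(-3/(u**2 + 16)) du.
Step 2. Evaluate the standard form: now -3*atan(u/4)/4.
Step 3. Substitute back u = x**2: now -3*atan(x**2/4)/4.
Answer: -3*atan(x**2/4)/4.


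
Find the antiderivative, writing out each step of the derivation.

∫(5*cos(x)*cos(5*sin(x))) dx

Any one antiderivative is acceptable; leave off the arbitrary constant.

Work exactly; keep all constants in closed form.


Step 1. Substitute u = sin(x), turning ∫(5*cos(x)*cos(5*sin(x))) dx into ∫(5*cos(5*u)) du: now ∫(5*cos(5*u)) du.
Step 2. Evaluate the standard form: now sin(5*u).
Step 3. Substitute back u = sin(x): now sin(5*sin(x)).
Answer: sin(5*sin(x)).


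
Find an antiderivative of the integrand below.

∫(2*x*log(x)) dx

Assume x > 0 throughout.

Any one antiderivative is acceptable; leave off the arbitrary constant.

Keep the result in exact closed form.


Answer: x**2*log(x) - x**2/2.


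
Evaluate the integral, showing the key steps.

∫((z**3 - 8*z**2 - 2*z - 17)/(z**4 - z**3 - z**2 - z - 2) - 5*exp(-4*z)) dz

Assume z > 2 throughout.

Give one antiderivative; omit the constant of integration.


Step 1. Rewrite: now ∫((z**3 - 8*z**2 - 2*z - 17)/(z**4 - z**3 - z**2 - z - 2)) dz + ∫(-5*exp(-4*z)) dz.
Step 2. Decompose ∫((z**3 - 8*z**2 - 2*z - 17)/(z**4 - z**3 - z**2 - z - 2)) dz by partial fractions, (z**3 - 8*z**2 - 2*z - 17)/(z**4 - z**3 - z**2 - z - 2) = 3/(z**2 + 1) + 4/(z + 1) - 3/(z - 2): now ∫(-3/(z - 2)) dz + ∫(4/(z + 1)) dz + ∫(3/(z**2 + 1)) dz + ∫(-5*exp(-4*z)) dz.
Step 3. Evaluate the standard form [assuming z > -1]: now 4*log(z + 1) + ∫(-3/(z - 2)) dz + ∫(3/(z**2 + 1)) dz + ∫(-5*exp(-4*z)) dz.
Step 4. Evaluate the standard form [assuming z > 2]: now -3*log(z - 2) + 4*log(z + 1) + ∫(3/(z**2 + 1)) dz + ∫(-5*exp(-4*z)) dz.
Step 5. Evaluate the standard form: now -3*log(z - 2) + 4*log(z + 1) + 3*atan(z) + ∫(-5*exp(-4*z)) dz.
Step 6. Evaluate the standard form: now -3*log(z - 2) + 4*log(z + 1) + 3*atan(z) + 5*exp(-4*z)/4.
Answer: -3*log(z - 2) + 4*log(z + 1) + 3*atan(z) + 5*exp(-4*z)/4.


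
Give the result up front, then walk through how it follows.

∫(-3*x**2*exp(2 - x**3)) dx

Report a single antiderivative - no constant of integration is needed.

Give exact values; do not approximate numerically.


The answer is exp(2 - x**3).
Step 1. Substitute u = x**3 - 2, turning ∫(-3*x**2*exp(2 - x**3)) dx into ∫(-exp(-u)) du: now ∫(-exp(-u)) du.
Step 2. Evaluate the standard form: now exp(-u).
Step 3. Substitute back u = x**3 - 2: now exp(2 - x**3).
Answer: exp(2 - x**3).


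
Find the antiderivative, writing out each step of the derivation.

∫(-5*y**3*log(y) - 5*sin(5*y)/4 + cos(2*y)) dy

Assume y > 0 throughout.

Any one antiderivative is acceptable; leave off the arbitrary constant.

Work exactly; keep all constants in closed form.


Step 1. Rewrite: now ∫(-5*y**3*log(y)) dy + ∫(-5*sin(5*y)/4) dy + ∫(cos(2*y)) dy.
Step 2. Evaluate the standard form: now sin(2*y)/2 + ∫(-5*y**3*log(y)) dy + ∫(-5*sin(5*y)/4) dy.
Step 3. Integrate ∫(-5*y**3*log(y)) dy by parts with u = log(y), dv = (-5*y**3) dy, so v = -5*y**4/4 [assuming y > 0]: now -5*y**4*log(y)/4 + sin(2*y)/2 + ∫(5*y**3/4) dy + ∫(-5*sin(5*y)/4) dy.
Step 4. Evaluate the standard form: now -5*y**4*log(y)/4 + 5*y**4/16 + sin(2*y)/2 + ∫(-5*sin(5*y)/4) dy.
Step 5. Evaluate the standard form: now -5*y**4*log(y)/4 + 5*y**4/16 + sin(2*y)/2 + cos(5*y)/4.
Answer: -5*y**4*log(y)/4 + 5*y**4/16 + sin(2*y)/2 + cos(5*y)/4.


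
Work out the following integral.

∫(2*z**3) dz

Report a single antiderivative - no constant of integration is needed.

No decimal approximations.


Answer: z**4/2.


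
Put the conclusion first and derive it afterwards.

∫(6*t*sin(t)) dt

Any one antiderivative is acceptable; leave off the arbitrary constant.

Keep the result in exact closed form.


The answer is -6*t*cos(t) + 6*sin(t).
Step 1. Integrate ∫(6*t*sin(t)) dt by parts with u = t, dv = (6*sin(t)) dt, so v = -6*cos(t): now -6*t*cos(t) + ∫(6*cos(t)) dt.
Step 2. Evaluate the standard form: now -6*t*cos(t) + 6*sin(t).
Answer: -6*t*cos(t) + 6*sin(t).


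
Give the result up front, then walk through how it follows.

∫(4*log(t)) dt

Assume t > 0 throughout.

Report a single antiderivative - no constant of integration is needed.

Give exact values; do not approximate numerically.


The answer is 4*t*log(t) - 4*t.
Step 1. Integrate ∫(4*log(t)) dt by parts with u = log(t), dv = (4) dt, so v = 4*t [assuming t > 0]: now 4*t*log(t) + ∫(-4) dt.
Step 2. Evaluate the standard form: now 4*t*log(t) - 4*t.
Answer: 4*t*log(t) - 4*t.


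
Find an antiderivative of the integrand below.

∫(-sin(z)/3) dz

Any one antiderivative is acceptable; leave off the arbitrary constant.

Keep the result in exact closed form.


Answer: cos(z)/3.


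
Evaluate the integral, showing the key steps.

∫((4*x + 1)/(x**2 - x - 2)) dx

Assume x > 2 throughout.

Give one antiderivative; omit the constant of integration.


Step 1. Decompose ∫((4*x + 1)/(x**2 - x - 2)) dx by partial fractions, (4*x + 1)/(x**2 - x - 2) = 1/(x + 1) + 3/(x - 2): now ∫(3/(x - 2)) dx + ∫(1/(x + 1)) dx.
Step 2. Evaluate the standard form [assuming x > 2]: now 3*log(x - 2) + ∫(1/(x + 1)) dx.
Step 3. Evaluate the standard form [assuming x > -1]: now 3*log(x - 2) + log(x + 1).
Answer: 3*log(x - 2) + log(x + 1).


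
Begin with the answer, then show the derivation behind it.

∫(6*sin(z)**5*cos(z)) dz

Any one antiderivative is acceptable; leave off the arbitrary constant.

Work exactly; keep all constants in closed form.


The answer is sin(z)**6.
Step 1. Substitute u = sin(z), turning ∫(6*sin(z)**5*cos(z)) dz into ∫(6*u**5) du: now ∫(6*u**5) du.
Step 2. Evaluate the standard form: now u**6.
Step 3. Substitute back u = sin(z): now sin(z)**6.
Answer: sin(z)**6.


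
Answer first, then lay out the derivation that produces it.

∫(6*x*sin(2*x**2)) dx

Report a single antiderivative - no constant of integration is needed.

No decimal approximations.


The answer is -3*cos(2*x**2)/2.
Step 1. Substitute u = x**2, turning ∫(6*x*sin(2*x**2)) dx into ∫(3*sin(2*u)) du: now ∫(3*sin(2*u)) du.
Step 2. Evaluate the standard form: now -3*cos(2*u)/2.
Step 3. Substitute back u = x**2: now -3*cos(2*x**2)/2.
Answer: -3*cos(2*x**2)/2.


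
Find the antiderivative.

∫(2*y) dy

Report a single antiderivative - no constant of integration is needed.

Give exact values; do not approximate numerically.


Answer: y**2.


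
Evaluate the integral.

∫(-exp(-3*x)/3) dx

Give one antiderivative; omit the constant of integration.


Answer: exp(-3*x)/9.


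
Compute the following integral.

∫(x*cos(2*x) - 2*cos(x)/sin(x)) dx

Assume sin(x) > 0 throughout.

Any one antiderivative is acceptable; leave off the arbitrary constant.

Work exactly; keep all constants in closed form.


Answer: x*sin(2*x)/2 - 2*log(sin(x)) + cos(2*x)/4.


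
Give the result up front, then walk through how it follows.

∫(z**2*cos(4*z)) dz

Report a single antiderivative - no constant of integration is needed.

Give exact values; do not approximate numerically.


The answer is z**2*sin(4*z)/4 + z*cos(4*z)/8 - sin(4*z)/32.
Step 1. Integrate ∫(z**2*cos(4*z)) dz by parts with u = z**2, dv = (cos(4*z)) dz, so v = sin(4*z)/4: now z**2*sin(4*z)/4 + ∫(-z*sin(4*z)/2) dz.
Step 2. Integrate ∫(-z*sin(4*z)/2) dz by parts with u = z, dv = (-sin(4*z)/2) dz, so v = cos(4*z)/8: now z**2*sin(4*z)/4 + z*cos(4*z)/8 + ∫(-cos(4*z)/8) dz.
Step 3. Evaluate the standard form: now z**2*sin(4*z)/4 + z*cos(4*z)/8 - sin(4*z)/32.
Answer: z**2*sin(4*z)/4 + z*cos(4*z)/8 - sin(4*z)/32.


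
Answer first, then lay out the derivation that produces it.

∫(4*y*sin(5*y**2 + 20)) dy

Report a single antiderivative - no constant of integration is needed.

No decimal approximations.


The answer is -2*cos(5*y**2 + 20)/5.
Step 1. Substitute u = y**2 + 4, turning ∫(4*y*sin(5*y**2 + 20)) dy into ∫(2*sin(5*u)) du: now ∫(2*sin(5*u)) du.
Step 2. Evaluate the standard form: now -2*cos(5*u)/5.
Step 3. Substitute back u = y**2 + 4: now -2*cos(5*y**2 + 20)/5.
Answer: -2*cos(5*y**2 + 20)/5.


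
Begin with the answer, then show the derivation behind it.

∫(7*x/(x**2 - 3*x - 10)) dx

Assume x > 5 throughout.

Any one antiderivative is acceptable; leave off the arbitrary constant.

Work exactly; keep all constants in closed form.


The answer is 5*log(x - 5) + 2*log(x + 2).
Step 1. Decompose ∫(7*x/(x**2 - 3*x - 10)) dx by partial fractions, 7*x/(x**2 - 3*x - 10) = 2/(x + 2) + 5/(x - 5): now ∫(5/(x - 5)) dx + ∫(2/(x + 2)) dx.
Step 2. Evaluate the standard form [assuming x > -2]: now 2*log(x + 2) + ∫(5/(x - 5)) dx.
Step 3. Evaluate the standard form [assuming x > 5]: now 5*log(x - 5) + 2*log(x + 2).
Answer: 5*log(x - 5) + 2*log(x + 2).


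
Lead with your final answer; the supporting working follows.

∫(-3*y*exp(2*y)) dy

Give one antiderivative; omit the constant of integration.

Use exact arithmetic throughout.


The answer is -3*y*exp(2*y)/2 + 3*exp(2*y)/4.
Step 1. Integrate ∫(-3*y*exp(2*y)) dy by parts with u = y, dv = (-3*exp(2*y)) dy, so v = -3*exp(2*y)/2: now -3*y*exp(2*y)/2 + ∫(3*exp(2*y)/2) dy.
Step 2. Evaluate the standard form: now -3*y*exp(2*y)/2 + 3*exp(2*y)/4.
Answer: -3*y*exp(2*y)/2 + 3*exp(2*y)/4.


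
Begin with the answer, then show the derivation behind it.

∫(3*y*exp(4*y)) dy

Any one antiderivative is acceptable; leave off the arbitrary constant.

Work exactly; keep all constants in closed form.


The answer is 3*y*exp(4*y)/4 - 3*exp(4*y)/16.
Step 1. Integrate ∫(3*y*exp(4*y)) dy by parts with u = y, dv = (3*exp(4*y)) dy, so v = 3*exp(4*y)/4: now 3*y*exp(4*y)/4 + ∫(-3*exp(4*y)/4) dy.
Step 2. Evaluate the standard form: now 3*y*exp(4*y)/4 - 3*exp(4*y)/16.
Answer: 3*y*exp(4*y)/4 - 3*exp(4*y)/16.


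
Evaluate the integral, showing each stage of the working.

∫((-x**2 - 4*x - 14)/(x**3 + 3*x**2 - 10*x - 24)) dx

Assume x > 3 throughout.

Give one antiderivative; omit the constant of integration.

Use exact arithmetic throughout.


Step 1. Decompose ∫((-x**2 - 4*x - 14)/(x**3 + 3*x**2 - 10*x - 24)) dx by partial fractions, (-x**2 - 4*x - 14)/(x**3 + 3*x**2 - 10*x - 24) = -1/(x + 4) + 1/(x + 2) - 1/(x - 3): now ∫(-1/(x - 3)) dx + ∫(1/(x + 2)) dx + ∫(-1/(x + 4)) dx.
Step 2. Evaluate the standard form [assuming x > -4]: now -log(x + 4) + ∫(-1/(x - 3)) dx + ∫(1/(x + 2)) dx.
Step 3. Evaluate the standard form [assuming x > 3]: now -log(x - 3) - log(x + 4) + ∫(1/(x + 2)) dx.
Step 4. Evaluate the standard form [assuming x > -2]: now -log(x - 3) + log(x + 2) - log(x + 4).
Answer: -log(x - 3) + log(x + 2) - log(x + 4).


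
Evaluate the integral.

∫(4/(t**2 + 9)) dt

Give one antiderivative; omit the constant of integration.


Answer: 4*atan(t/3)/3.


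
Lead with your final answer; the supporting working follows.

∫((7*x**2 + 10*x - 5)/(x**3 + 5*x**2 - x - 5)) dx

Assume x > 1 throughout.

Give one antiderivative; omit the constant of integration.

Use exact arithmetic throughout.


The answer is log(x - 1) + log(x + 1) + 5*log(x + 5).
Step 1. Decompose ∫((7*x**2 + 10*x - 5)/(x**3 + 5*x**2 - x - 5)) dx by partial fractions, (7*x**2 + 10*x - 5)/(x**3 + 5*x**2 - x - 5) = 5/(x + 5) + 1/(x + 1) + 1/(x - 1): now ∫(1/(x - 1)) dx + ∫(1/(x + 1)) dx + ∫(5/(x + 5)) dx.
Step 2. Evaluate the standard form [assuming x > -1]: now log(x + 1) + ∫(1/(x - 1)) dx + ∫(5/(x + 5)) dx.
Step 3. Evaluate the standard form [assuming x > -5]: now log(x + 1) + 5*log(x + 5) + ∫(1/(x - 1)) dx.
Step 4. Evaluate the standard form [assuming x > 1]: now log(x - 1) + log(x + 1) + 5*log(x + 5).
Answer: log(x - 1) + log(x + 1) + 5*log(x + 5).


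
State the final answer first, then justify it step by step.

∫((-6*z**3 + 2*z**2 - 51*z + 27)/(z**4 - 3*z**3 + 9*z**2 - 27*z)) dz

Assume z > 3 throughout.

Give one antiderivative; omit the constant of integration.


The answer is -log(z) - 5*log(z - 3) - atan(z/3)/3.
Step 1. Decompose ∫((-6*z**3 + 2*z**2 - 51*z + 27)/(z**4 - 3*z**3 + 9*z**2 - 27*z)) dz by partial fractions, (-6*z**3 + 2*z**2 - 51*z + 27)/(z**4 - 3*z**3 + 9*z**2 - 27*z) = -1/(z**2 + 9) - 5/(z - 3) - 1/z: now ∫(-1/z) dz + ∫(-5/(z - 3)) dz + ∫(-1/(z**2 + 9)) dz.
Step 2. Evaluate the standard form [assuming z > 3]: now -5*log(z - 3) + ∫(-1/z) dz + ∫(-1/(z**2 + 9)) dz.
Step 3. Evaluate the standard form [assuming z > 0]: now -log(z) - 5*log(z - 3) + ∫(-1/(z**2 + 9)) dz.
Step 4. Evaluate the standard form: now -log(z) - 5*log(z - 3) - atan(z/3)/3.
Answer: -log(z) - 5*log(z - 3) - atan(z/3)/3.


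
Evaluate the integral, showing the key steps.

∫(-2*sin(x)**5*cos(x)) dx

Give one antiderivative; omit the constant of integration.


Step 1. Substitute u = sin(x), turning ∫(-2*sin(x)**5*cos(x)) dx into ∫(-2*u**5) du: now ∫(-2*u**5) du.
Step 2. Evaluate the standard form: now -u**6/3.
Step 3. Substitute back u = sin(x): now -sin(x)**6/3.
Answer: -sin(x)**6/3.


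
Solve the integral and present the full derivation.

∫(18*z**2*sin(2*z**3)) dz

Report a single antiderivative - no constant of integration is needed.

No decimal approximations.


Step 1. Substitute u = z**3, turning ∫(18*z**2*sin(2*z**3)) dz into ∫(6*sin(2*u)) du: now ∫(6*sin(2*u)) du.
Step 2. Evaluate the standard form: now -3*cos(2*u).
Step 3. Substitute back u = z**3: now -3*cos(2*z**3).
Answer: -3*cos(2*z**3).


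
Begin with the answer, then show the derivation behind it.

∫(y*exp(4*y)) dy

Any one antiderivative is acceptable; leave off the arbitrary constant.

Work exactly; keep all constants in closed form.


The answer is y*exp(4*y)/4 - exp(4*y)/16.
Step 1. Integrate ∫(y*exp(4*y)) dy by parts with u = y, dv = (exp(4*y)) dy, so v = exp(4*y)/4: now y*exp(4*y)/4 + ∫(-exp(4*y)/4) dy.
Step 2. Evaluate the standard form: now y*exp(4*y)/4 - exp(4*y)/16.
Answer: y*exp(4*y)/4 - exp(4*y)/16.


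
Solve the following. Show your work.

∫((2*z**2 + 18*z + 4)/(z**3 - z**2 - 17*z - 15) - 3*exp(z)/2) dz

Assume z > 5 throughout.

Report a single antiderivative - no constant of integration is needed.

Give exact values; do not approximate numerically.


Step 1. Rewrite: now ∫((2*z**2 + 18*z + 4)/(z**3 - z**2 - 17*z - 15)) dz + ∫(-3*exp(z)/2) dz.
Step 2. Evaluate the standard form: now -3*exp(z)/2 + ∫((2*z**2 + 18*z + 4)/(z**3 - z**2 - 17*z - 15)) dz.
Step 3. Decompose ∫((2*z**2 + 18*z + 4)/(z**3 - z**2 - 17*z - 15)) dz by partial fractions, (2*z**2 + 18*z + 4)/(z**3 - z**2 - 17*z - 15) = -2/(z + 3) + 1/(z + 1) + 3/(z - 5): now -3*exp(z)/2 + ∫(3/(z - 5)) dz + ∫(1/(z + 1)) dz + ∫(-2/(z + 3)) dz.
Step 4. Evaluate the standard form [assuming z > -1]: now -3*exp(z)/2 + log(z + 1) + ∫(3/(z - 5)) dz + ∫(-2/(z + 3)) dz.
Step 5. Evaluate the standard form [assuming z > -3]: now -3*exp(z)/2 + log(z + 1) - 2*log(z + 3) + ∫(3/(z - 5)) dz.
Step 6. Evaluate the standard form [assuming z > 5]: now -3*exp(z)/2 + 3*log(z - 5) + log(z + 1) - 2*log(z + 3).
Answer: -3*exp(z)/2 + 3*log(z - 5) + log(z + 1) - 2*log(z + 3).


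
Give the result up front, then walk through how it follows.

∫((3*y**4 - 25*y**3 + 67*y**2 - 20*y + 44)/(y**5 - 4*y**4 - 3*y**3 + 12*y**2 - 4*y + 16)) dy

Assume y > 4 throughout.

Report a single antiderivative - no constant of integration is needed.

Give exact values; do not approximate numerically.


The answer is log(y - 4) - 3*log(y - 2) + 5*log(y + 2) - atan(y).
Step 1. Decompose ∫((3*y**4 - 25*y**3 + 67*y**2 - 20*y + 44)/(y**5 - 4*y**4 - 3*y**3 + 12*y**2 - 4*y + 16)) dy by partial fractions, (3*y**4 - 25*y**3 + 67*y**2 - 20*y + 44)/(y**5 - 4*y**4 - 3*y**3 + 12*y**2 - 4*y + 16) = -1/(y**2 + 1) + 5/(y + 2) - 3/(y - 2) + 1/(y - 4): now ∫(1/(y - 4)) dy + ∫(-3/(y - 2)) dy + ∫(5/(y + 2)) dy + ∫(-1/(y**2 + 1)) dy.
Step 2. Evaluate the standard form [assuming y > 2]: now -3*log(y - 2) + ∫(1/(y - 4)) dy + ∫(5/(y + 2)) dy + ∫(-1/(y**2 + 1)) dy.
Step 3. Evaluate the standard form [assuming y > -2]: now -3*log(y - 2) + 5*log(y + 2) + ∫(1/(y - 4)) dy + ∫(-1/(y**2 + 1)) dy.
Step 4. Evaluate the standard form [assuming y > 4]: now log(y - 4) - 3*log(y - 2) + 5*log(y + 2) + ∫(-1/(y**2 + 1)) dy.
Step 5. Evaluate the standard form: now log(y - 4) - 3*log(y - 2) + 5*log(y + 2) - atan(y).
Answer: log(y - 4) - 3*log(y - 2) + 5*log(y + 2) - atan(y).


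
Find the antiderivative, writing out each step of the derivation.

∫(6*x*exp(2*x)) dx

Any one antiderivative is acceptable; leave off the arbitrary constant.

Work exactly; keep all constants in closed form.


Step 1. Integrate ∫(6*x*exp(2*x)) dx by parts with u = x, dv = (6*exp(2*x)) dx, so v = 3*exp(2*x): now 3*x*exp(2*x) + ∫(-3*exp(2*x)) dx.
Step 2. Evaluate the standard form: now 3*x*exp(2*x) - 3*exp(2*x)/2.
Answer: 3*x*exp(2*x) - 3*exp(2*x)/2.


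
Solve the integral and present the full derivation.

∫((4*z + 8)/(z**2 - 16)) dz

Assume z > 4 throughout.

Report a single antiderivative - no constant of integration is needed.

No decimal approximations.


Step 1. Decompose ∫((4*z + 8)/(z**2 - 16)) dz by partial fractions, (4*z + 8)/(z**2 - 16) = 1/(z + 4) + 3/(z - 4): now ∫(3/(z - 4)) dz + ∫(1/(z + 4)) dz.
Step 2. Evaluate the standard form [assuming z > 4]: now 3*log(z - 4) + ∫(1/(z + 4)) dz.
Step 3. Evaluate the standard form [assuming z > -4]: now 3*log(z - 4) + log(z + 4).
Answer: 3*log(z - 4) + log(z + 4).


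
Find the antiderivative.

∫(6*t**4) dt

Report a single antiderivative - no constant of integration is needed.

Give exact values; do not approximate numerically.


Answer: 6*t**5/5.


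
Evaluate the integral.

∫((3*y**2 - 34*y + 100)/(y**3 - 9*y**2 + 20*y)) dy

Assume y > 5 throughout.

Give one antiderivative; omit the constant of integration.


Answer: 5*log(y) + log(y - 5) - 3*log(y - 4).


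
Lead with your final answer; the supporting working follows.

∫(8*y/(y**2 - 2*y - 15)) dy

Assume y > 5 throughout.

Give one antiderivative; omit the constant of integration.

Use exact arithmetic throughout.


The answer is 5*log(y - 5) + 3*log(y + 3).
Step 1. Decompose ∫(8*y/(y**2 - 2*y - 15)) dy by partial fractions, 8*y/(y**2 - 2*y - 15) = 3/(y + 3) + 5/(y - 5): now ∫(5/(y - 5)) dy + ∫(3/(y + 3)) dy.
Step 2. Evaluate the standard form [assuming y > -3]: now 3*log(y + 3) + ∫(5/(y - 5)) dy.
Step 3. Evaluate the standard form [assuming y > 5]: now 5*log(y - 5) + 3*log(y + 3).
Answer: 5*log(y - 5) + 3*log(y + 3).


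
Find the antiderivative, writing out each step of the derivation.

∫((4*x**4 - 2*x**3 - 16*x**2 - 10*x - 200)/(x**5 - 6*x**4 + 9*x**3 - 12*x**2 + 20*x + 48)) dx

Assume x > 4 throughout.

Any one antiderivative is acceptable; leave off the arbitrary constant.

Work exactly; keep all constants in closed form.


Step 1. Decompose ∫((4*x**4 - 2*x**3 - 16*x**2 - 10*x - 200)/(x**5 - 6*x**4 + 9*x**3 - 12*x**2 + 20*x + 48)) dx by partial fractions, (4*x**4 - 2*x**3 - 16*x**2 - 10*x - 200)/(x**5 - 6*x**4 + 9*x**3 - 12*x**2 + 20*x + 48) = -2/(x**2 + 4) - 2/(x + 1) + 2/(x - 3) + 4/(x - 4): now ∫(4/(x - 4)) dx + ∫(2/(x - 3)) dx + ∫(-2/(x + 1)) dx + ∫(-2/(x**2 + 4)) dx.
Step 2. Evaluate the standard form [assuming x > 3]: now 2*log(x - 3) + ∫(4/(x - 4)) dx + ∫(-2/(x + 1)) dx + ∫(-2/(x**2 + 4)) dx.
Step 3. Evaluate the standard form [assuming x > 4]: now 4*log(x - 4) + 2*log(x - 3) + ∫(-2/(x + 1)) dx + ∫(-2/(x**2 + 4)) dx.
Step 4. Evaluate the standard form [assuming x > -1]: now 4*log(x - 4) + 2*log(x - 3) - 2*log(x + 1) + ∫(-2/(x**2 + 4)) dx.
Step 5. Evaluate the standard form: now 4*log(x - 4) + 2*log(x - 3) - 2*log(x + 1) - atan(x/2).
Answer: 4*log(x - 4) + 2*log(x - 3) - 2*log(x + 1) - atan(x/2).


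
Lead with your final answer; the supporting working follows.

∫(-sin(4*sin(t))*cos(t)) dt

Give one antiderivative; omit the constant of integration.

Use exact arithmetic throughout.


The answer is cos(4*sin(t))/4.
Step 1. Substitute u = sin(t), turning ∫(-sin(4*sin(t))*cos(t)) dt into ∫(-sin(4*u)) du: now ∫(-sin(4*u)) du.
Step 2. Evaluate the standard form: now cos(4*u)/4.
Step 3. Substitute back u = sin(t): now cos(4*sin(t))/4.
Answer: cos(4*sin(t))/4.


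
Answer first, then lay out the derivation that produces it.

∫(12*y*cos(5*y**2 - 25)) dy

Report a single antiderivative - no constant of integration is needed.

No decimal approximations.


The answer is 6*sin(5*y**2 - 25)/5.
Step 1. Substitute u = y**2 - 5, turning ∫(12*y*cos(5*y**2 - 25)) dy into ∫(6*cos(5*u)) du: now ∫(6*cos(5*u)) du.
Step 2. Evaluate the standard form: now 6*sin(5*u)/5.
Step 3. Substitute back u = y**2 - 5: now 6*sin(5*y**2 - 25)/5.
Answer: 6*sin(5*y**2 - 25)/5.


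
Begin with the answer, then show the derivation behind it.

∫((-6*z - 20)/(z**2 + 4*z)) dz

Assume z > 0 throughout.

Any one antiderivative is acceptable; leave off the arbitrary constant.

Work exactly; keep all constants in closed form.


The answer is -5*log(z) - log(z + 4).
Step 1. Decompose ∫((-6*z - 20)/(z**2 + 4*z)) dz by partial fractions, (-6*z - 20)/(z**2 + 4*z) = -1/(z + 4) - 5/z: now ∫(-5/z) dz + ∫(-1/(z + 4)) dz.
Step 2. Evaluate the standard form [assuming z > -4]: now -log(z + 4) + ∫(-5/z) dz.
Step 3. Evaluate the standard form [assuming z > 0]: now -5*log(z) - log(z + 4).
Answer: -5*log(z) - log(z + 4).


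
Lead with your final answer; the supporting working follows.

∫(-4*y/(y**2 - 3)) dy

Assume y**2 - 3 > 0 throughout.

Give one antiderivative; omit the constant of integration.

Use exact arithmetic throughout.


The answer is -2*log(y**2 - 3).
Step 1. Substitute u = y**2 - 3, turning ∫(-4*y/(y**2 - 3)) dy into ∫(-2/u) du: now ∫(-2/u) du.
Step 2. Evaluate the standard form [assuming u > 0]: now -2*log(u).
Step 3. Substitute back u = y**2 - 3: now -2*log(y**2 - 3).
Answer: -2*log(y**2 - 3).


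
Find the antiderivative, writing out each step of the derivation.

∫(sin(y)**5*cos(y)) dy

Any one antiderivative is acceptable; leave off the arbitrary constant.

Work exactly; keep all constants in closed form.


Step 1. Substitute u = sin(y), turning ∫(sin(y)**5*cos(y)) dy into ∫(u**5) du: now ∫(u**5) du.
Step 2. Evaluate the standard form: now u**6/6.
Step 3. Substitute back u = sin(y): now sin(y)**6/6.
Answer: sin(y)**6/6.


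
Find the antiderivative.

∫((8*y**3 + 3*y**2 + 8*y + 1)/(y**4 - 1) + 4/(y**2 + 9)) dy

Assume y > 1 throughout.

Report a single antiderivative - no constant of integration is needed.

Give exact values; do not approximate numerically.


Answer: 5*log(y - 1) + 3*log(y + 1) + 4*atan(y/3)/3 + atan(y).


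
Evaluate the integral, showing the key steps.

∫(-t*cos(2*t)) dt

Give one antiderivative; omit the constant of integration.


Step 1. Integrate ∫(-t*cos(2*t)) dt by parts with u = t, dv = (-cos(2*t)) dt, so v = -sin(2*t)/2: now -t*sin(2*t)/2 + ∫(sin(2*t)/2) dt.
Step 2. Evaluate the standard form: now -t*sin(2*t)/2 - cos(2*t)/4.
Answer: -t*sin(2*t)/2 - cos(2*t)/4.


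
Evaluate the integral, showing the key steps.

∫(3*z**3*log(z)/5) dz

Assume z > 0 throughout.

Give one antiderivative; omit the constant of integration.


Step 1. Integrate ∫(3*z**3*log(z)/5) dz by parts with u = log(z), dv = (3*z**3/5) dz, so v = 3*z**4/20 [assuming z > 0]: now 3*z**4*log(z)/20 + ∫(-3*z**3/20) dz.
Step 2. Evaluate the standard form: now 3*z**4*log(z)/20 - 3*z**4/80.
Answer: 3*z**4*log(z)/20 - 3*z**4/80.


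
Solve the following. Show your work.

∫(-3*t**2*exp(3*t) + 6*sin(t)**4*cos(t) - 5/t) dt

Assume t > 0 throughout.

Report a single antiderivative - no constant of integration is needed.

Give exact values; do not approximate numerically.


Step 1. Rewrite: now ∫(-5/t) dt + ∫(-3*t**2*exp(3*t)) dt + ∫(6*sin(t)**4*cos(t)) dt.
Step 2. Integrate ∫(-3*t**2*exp(3*t)) dt by parts with u = t**2, dv = (-3*exp(3*t)) dt, so v = -exp(3*t): now -t**2*exp(3*t) + ∫(-5/t) dt + ∫(2*t*exp(3*t)) dt + ∫(6*sin(t)**4*cos(t)) dt.
Step 3. Integrate ∫(2*t*exp(3*t)) dt by parts with u = t, dv = (2*exp(3*t)) dt, so v = 2*exp(3*t)/3: now -t**2*exp(3*t) + 2*t*exp(3*t)/3 + ∫(-5/t) dt + ∫(6*sin(t)**4*cos(t)) dt + ∫(-2*exp(3*t)/3) dt.
Step 4. Evaluate the standard form: now -t**2*exp(3*t) + 2*t*exp(3*t)/3 - 2*exp(3*t)/9 + ∫(-5/t) dt + ∫(6*sin(t)**4*cos(t)) dt.
Step 5. Evaluate the standard form [assuming t > 0]: now -t**2*exp(3*t) + 2*t*exp(3*t)/3 - 2*exp(3*t)/9 - 5*log(t) + ∫(6*sin(t)**4*cos(t)) dt.
Step 6. Substitute u = sin(t), turning ∫(6*sin(t)**4*cos(t)) dt into ∫(6*u**4) du: now -t**2*exp(3*t) + 2*t*exp(3*t)/3 - 2*exp(3*t)/9 - 5*log(t) + ∫(6*u**4) du.
Step 7. Evaluate the standard form: now -t**2*exp(3*t) + 2*t*exp(3*t)/3 + 6*u**5/5 - 2*exp(3*t)/9 - 5*log(t).
Step 8. Substitute back u = sin(t): now -t**2*exp(3*t) + 2*t*exp(3*t)/3 - 2*exp(3*t)/9 - 5*log(t) + 6*sin(t)**5/5.
Answer: -t**2*exp(3*t) + 2*t*exp(3*t)/3 - 2*exp(3*t)/9 - 5*log(t) + 6*sin(t)**5/5.


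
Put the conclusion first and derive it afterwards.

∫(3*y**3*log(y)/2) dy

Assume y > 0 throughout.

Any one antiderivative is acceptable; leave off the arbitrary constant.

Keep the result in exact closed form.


The answer is 3*y**4*log(y)/8 - 3*y**4/32.
Step 1. Integrate ∫(3*y**3*log(y)/2) dy by parts with u = log(y), dv = (3*y**3/2) dy, so v = 3*y**4/8 [assuming y > 0]: now 3*y**4*log(y)/8 + ∫(-3*y**3/8) dy.
Step 2. Evaluate the standard form: now 3*y**4*log(y)/8 - 3*y**4/32.
Answer: 3*y**4*log(y)/8 - 3*y**4/32.


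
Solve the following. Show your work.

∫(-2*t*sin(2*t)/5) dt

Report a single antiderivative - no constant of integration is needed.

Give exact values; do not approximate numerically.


Step 1. Integrate ∫(-2*t*sin(2*t)/5) dt by parts with u = t, dv = (-2*sin(2*t)/5) dt, so v = cos(2*t)/5: now t*cos(2*t)/5 + ∫(-cos(2*t)/5) dt.
Step 2. Evaluate the standard form: now t*cos(2*t)/5 - sin(2*t)/10.
Answer: t*cos(2*t)/5 - sin(2*t)/10.


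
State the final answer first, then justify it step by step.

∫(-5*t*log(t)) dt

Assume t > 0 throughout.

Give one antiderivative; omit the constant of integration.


The answer is -5*t**2*log(t)/2 + 5*t**2/4.
Step 1. Integrate ∫(-5*t*log(t)) dt by parts with u = log(t), dv = (-5*t) dt, so v = -5*t**2/2 [assuming t > 0]: now -5*t**2*log(t)/2 + ∫(5*t/2) dt.
Step 2. Evaluate the standard form: now -5*t**2*log(t)/2 + 5*t**2/4.
Answer: -5*t**2*log(t)/2 + 5*t**2/4.


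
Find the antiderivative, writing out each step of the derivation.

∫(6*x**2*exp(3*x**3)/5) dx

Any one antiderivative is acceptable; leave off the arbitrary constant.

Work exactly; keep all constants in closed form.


Step 1. Substitute u = x**3, turning ∫(6*x**2*exp(3*x**3)/5) dx into ∫(2*exp(3*u)/5) du: now ∫(2*exp(3*u)/5) du.
Step 2. Evaluate the standard form: now 2*exp(3*u)/15.
Step 3. Substitute back u = x**3: now 2*exp(3*x**3)/15.
Answer: 2*exp(3*x**3)/15.


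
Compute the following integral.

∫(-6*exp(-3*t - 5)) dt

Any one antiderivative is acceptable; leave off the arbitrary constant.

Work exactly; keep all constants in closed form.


Answer: 2*exp(-3*t - 5).


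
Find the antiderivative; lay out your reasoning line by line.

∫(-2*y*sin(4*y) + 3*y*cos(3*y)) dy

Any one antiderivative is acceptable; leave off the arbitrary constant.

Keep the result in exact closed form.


Step 1. Rewrite: now ∫(-2*y*sin(4*y)) dy + ∫(3*y*cos(3*y)) dy.
Step 2. Integrate ∫(3*y*cos(3*y)) dy by parts with u = y, dv = (3*cos(3*y)) dy, so v = sin(3*y): now y*sin(3*y) + ∫(-2*y*sin(4*y)) dy + ∫(-sin(3*y)) dy.
Step 3. Evaluate the standard form: now y*sin(3*y) + cos(3*y)/3 + ∫(-2*y*sin(4*y)) dy.
Step 4. Integrate ∫(-2*y*sin(4*y)) dy by parts with u = y, dv = (-2*sin(4*y)) dy, so v = cos(4*y)/2: now y*sin(3*y) + y*cos(4*y)/2 + cos(3*y)/3 + ∫(-cos(4*y)/2) dy.
Step 5. Evaluate the standard form: now y*sin(3*y) + y*cos(4*y)/2 - sin(4*y)/8 + cos(3*y)/3.
Answer: y*sin(3*y) + y*cos(4*y)/2 - sin(4*y)/8 + cos(3*y)/3.


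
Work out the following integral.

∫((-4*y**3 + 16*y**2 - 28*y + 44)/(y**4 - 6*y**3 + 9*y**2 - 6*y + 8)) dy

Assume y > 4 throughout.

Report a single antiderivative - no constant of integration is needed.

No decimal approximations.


Answer: -2*log(y - 4) - 2*log(y - 2) + 4*atan(y).


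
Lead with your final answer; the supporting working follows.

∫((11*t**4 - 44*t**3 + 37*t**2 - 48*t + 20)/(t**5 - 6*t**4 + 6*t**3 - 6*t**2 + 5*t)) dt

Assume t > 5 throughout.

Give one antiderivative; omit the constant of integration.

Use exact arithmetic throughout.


The answer is 4*log(t) + 4*log(t - 5) + 3*log(t - 1) - atan(t).
Step 1. Decompose ∫((11*t**4 - 44*t**3 + 37*t**2 - 48*t + 20)/(t**5 - 6*t**4 + 6*t**3 - 6*t**2 + 5*t)) dt by partial fractions, (11*t**4 - 44*t**3 + 37*t**2 - 48*t + 20)/(t**5 - 6*t**4 + 6*t**3 - 6*t**2 + 5*t) = -1/(t**2 + 1) + 3/(t - 1) + 4/(t - 5) + 4/t: now ∫(4/t) dt + ∫(4/(t - 5)) dt + ∫(3/(t - 1)) dt + ∫(-1/(t**2 + 1)) dt.
Step 2. Evaluate the standard form [assuming t > 0]: now 4*log(t) + ∫(4/(t - 5)) dt + ∫(3/(t - 1)) dt + ∫(-1/(t**2 + 1)) dt.
Step 3. Evaluate the standard form [assuming t > 1]: now 4*log(t) + 3*log(t - 1) + ∫(4/(t - 5)) dt + ∫(-1/(t**2 + 1)) dt.
Step 4. Evaluate the standard form [assuming t > 5]: now 4*log(t) + 4*log(t - 5) + 3*log(t - 1) + ∫(-1/(t**2 + 1)) dt.
Step 5. Evaluate the standard form: now 4*log(t) + 4*log(t - 5) + 3*log(t - 1) - atan(t).
Answer: 4*log(t) + 4*log(t - 5) + 3*log(t - 1) - atan(t).


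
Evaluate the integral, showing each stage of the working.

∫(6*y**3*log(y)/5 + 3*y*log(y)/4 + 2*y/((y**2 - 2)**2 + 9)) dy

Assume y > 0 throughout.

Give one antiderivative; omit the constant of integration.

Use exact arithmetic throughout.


Step 1. Rewrite: now ∫(2*y/((y**2 - 2)**2 + 9)) dy + ∫(3*y*log(y)/4) dy + ∫(6*y**3*log(y)/5) dy.
Step 2. Integrate ∫(6*y**3*log(y)/5) dy by parts with u = log(y), dv = (6*y**3/5) dy, so v = 3*y**4/10 [assuming y > 0]: now 3*y**4*log(y)/10 + ∫(-3*y**3/10) dy + ∫(2*y/((y**2 - 2)**2 + 9)) dy + ∫(3*y*log(y)/4) dy.
Step 3. Evaluate the standard form: now 3*y**4*log(y)/10 - 3*y**4/40 + ∫(2*y/((y**2 - 2)**2 + 9)) dy + ∫(3*y*log(y)/4) dy.
Step 4. Integrate ∫(3*y*log(y)/4) dy by parts with u = log(y), dv = (3*y/4) dy, so v = 3*y**2/8 [assuming y > 0]: now 3*y**4*log(y)/10 - 3*y**4/40 + 3*y**2*log(y)/8 + ∫(-3*y/8) dy + ∫(2*y/((y**2 - 2)**2 + 9)) dy.
Step 5. Evaluate the standard form: now 3*y**4*log(y)/10 - 3*y**4/40 + 3*y**2*log(y)/8 - 3*y**2/16 + ∫(2*y/((y**2 - 2)**2 + 9)) dy.
Step 6. Substitute u = y**2 - 2, turning ∫(2*y/((y**2 - 2)**2 + 9)) dy into ∫(1/(u**2 + 9)) du: now 3*y**4*log(y)/10 - 3*y**4/40 + 3*y**2*log(y)/8 - 3*y**2/16 + ∫(1/(u**2 + 9)) du.
Step 7. Evaluate the standard form: now 3*y**4*log(y)/10 - 3*y**4/40 + 3*y**2*log(y)/8 - 3*y**2/16 + atan(u/3)/3.
Step 8. Substitute back u = y**2 - 2: now 3*y**4*log(y)/10 - 3*y**4/40 + 3*y**2*log(y)/8 - 3*y**2/16 + atan(y**2/3 - 2/3)/3.
Answer: 3*y**4*log(y)/10 - 3*y**4/40 + 3*y**2*log(y)/8 - 3*y**2/16 + atan(y**2/3 - 2/3)/3.


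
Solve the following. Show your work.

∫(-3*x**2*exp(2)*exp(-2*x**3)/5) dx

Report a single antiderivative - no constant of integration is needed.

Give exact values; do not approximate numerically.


Step 1. Substitute u = x**3 - 1, turning ∫(-3*x**2*exp(2)*exp(-2*x**3)/5) dx into ∫(-exp(-2*u)/5) du: now ∫(-exp(-2*u)/5) du.
Step 2. Evaluate the standard form: now exp(-2*u)/10.
Step 3. Substitute back u = x**3 - 1: now exp(2 - 2*x**3)/10.
Answer: exp(2 - 2*x**3)/10.


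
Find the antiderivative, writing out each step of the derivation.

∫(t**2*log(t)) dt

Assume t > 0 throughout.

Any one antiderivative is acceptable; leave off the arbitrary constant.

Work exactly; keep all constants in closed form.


Step 1. Integrate ∫(t**2*log(t)) dt by parts with u = log(t), dv = (t**2) dt, so v = t**3/3 [assuming t > 0]: now t**3*log(t)/3 + ∫(-t**2/3) dt.
Step 2. Evaluate the standard form: now t**3*log(t)/3 - t**3/9.
Answer: t**3*log(t)/3 - t**3/9.


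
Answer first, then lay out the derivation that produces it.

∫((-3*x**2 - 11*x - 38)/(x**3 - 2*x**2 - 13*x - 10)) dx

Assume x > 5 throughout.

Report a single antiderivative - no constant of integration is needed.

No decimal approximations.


The answer is -4*log(x - 5) + 5*log(x + 1) - 4*log(x + 2).
Step 1. Decompose ∫((-3*x**2 - 11*x - 38)/(x**3 - 2*x**2 - 13*x - 10)) dx by partial fractions, (-3*x**2 - 11*x - 38)/(x**3 - 2*x**2 - 13*x - 10) = -4/(x + 2) + 5/(x + 1) - 4/(x - 5): now ∫(-4/(x - 5)) dx + ∫(5/(x + 1)) dx + ∫(-4/(x + 2)) dx.
Step 2. Evaluate the standard form [assuming x > -1]: now 5*log(x + 1) + ∫(-4/(x - 5)) dx + ∫(-4/(x + 2)) dx.
Step 3. Evaluate the standard form [assuming x > -2]: now 5*log(x + 1) - 4*log(x + 2) + ∫(-4/(x - 5)) dx.
Step 4. Evaluate the standard form [assuming x > 5]: now -4*log(x - 5) + 5*log(x + 1) - 4*log(x + 2).
Answer: -4*log(x - 5) + 5*log(x + 1) - 4*log(x + 2).
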